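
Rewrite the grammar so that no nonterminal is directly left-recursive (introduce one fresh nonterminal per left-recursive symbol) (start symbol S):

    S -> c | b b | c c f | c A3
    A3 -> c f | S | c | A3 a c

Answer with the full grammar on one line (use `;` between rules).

Left recursion appears on A3.
For A3: α = {a c}, β = {c f, S, c}. Rewrite as A3 → β A3' and A3' → α A3' | ε.

S -> c | b b | c c f | c A3; A3 -> c f A3' | S A3' | c A3'; A3' -> a c A3' | ε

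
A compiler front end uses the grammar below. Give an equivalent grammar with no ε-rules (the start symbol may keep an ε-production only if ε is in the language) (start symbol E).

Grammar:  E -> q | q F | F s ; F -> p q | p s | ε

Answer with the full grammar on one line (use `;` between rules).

E -> q | q F | F s | s; F -> p q | p s

The nullable symbols are {F}.
ε ∉ L(G), so no ε-production is kept.
Expand every rule over subsets of its nullable positions: E → F s gives F s | s.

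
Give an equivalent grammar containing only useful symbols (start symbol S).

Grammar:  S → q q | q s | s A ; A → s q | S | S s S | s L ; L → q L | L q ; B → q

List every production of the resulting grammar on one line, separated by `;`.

S → q q | q s | s A; A → s q | S | S s S

Generating nonterminals: {A, B, S}.
Reachable from S after that: {A, S}.
Removed useless symbols: {B, L} and every production mentioning them.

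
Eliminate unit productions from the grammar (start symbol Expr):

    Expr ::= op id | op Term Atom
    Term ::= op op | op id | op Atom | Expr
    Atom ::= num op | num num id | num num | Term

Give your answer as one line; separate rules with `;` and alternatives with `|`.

Expr ::= op id | op Term Atom; Term ::= op op | op id | op Atom | op Term Atom; Atom ::= op op | op id | op Atom | num op | num num id | num num | op Term Atom

Unit pairs: Atom ⇒* {Expr, Term}; Term ⇒* {Expr}.
For every A with A ⇒* B via unit rules, add B's non-unit alternatives to A; then delete every rule of the form X → Y.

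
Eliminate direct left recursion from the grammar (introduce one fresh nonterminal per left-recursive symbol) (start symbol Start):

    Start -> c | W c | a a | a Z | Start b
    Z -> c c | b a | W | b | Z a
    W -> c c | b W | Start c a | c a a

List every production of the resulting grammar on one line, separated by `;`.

Start -> c Start1 | W c Start1 | a a Start1 | a Z Start1; Z -> c c Z1 | b a Z1 | W Z1 | b Z1; W -> c c | b W | Start c a | c a a; Start1 -> b Start1 | ε; Z1 -> a Z1 | ε

Left recursion appears on Start, Z.
For Start: α = {b}, β = {c, W c, a a, a Z}. Rewrite as Start → β Start1 and Start1 → α Start1 | ε.
For Z: α = {a}, β = {c c, b a, W, b}. Rewrite as Z → β Z1 and Z1 → α Z1 | ε.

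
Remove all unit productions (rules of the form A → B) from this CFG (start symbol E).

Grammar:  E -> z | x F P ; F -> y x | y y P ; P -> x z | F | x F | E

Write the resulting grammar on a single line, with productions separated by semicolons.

E -> z | x F P; F -> y x | y y P; P -> z | x F P | y x | y y P | x z | x F

Unit pairs: P ⇒* {E, F}.
Replace each nonterminal's rules with the union of the non-unit rules of every nonterminal it unit-derives.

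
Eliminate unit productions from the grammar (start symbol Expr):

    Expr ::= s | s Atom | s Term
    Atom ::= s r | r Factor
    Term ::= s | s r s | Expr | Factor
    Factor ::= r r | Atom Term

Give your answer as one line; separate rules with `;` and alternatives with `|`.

Expr ::= s | s Atom | s Term; Atom ::= s r | r Factor; Term ::= s | s r s | r r | Atom Term | s Atom | s Term; Factor ::= r r | Atom Term

Unit pairs: Term ⇒* {Expr, Factor}.
For every A with A ⇒* B via unit rules, add B's non-unit alternatives to A; then delete every rule of the form X → Y.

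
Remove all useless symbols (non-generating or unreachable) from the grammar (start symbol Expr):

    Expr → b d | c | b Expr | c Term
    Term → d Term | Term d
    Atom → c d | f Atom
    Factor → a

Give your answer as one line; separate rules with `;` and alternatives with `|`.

Generating nonterminals: {Atom, Expr, Factor}.
Reachable from Expr after that: {Expr}.
Removed useless symbols: {Atom, Factor, Term} and every production mentioning them.

Expr → b d | c | b Expr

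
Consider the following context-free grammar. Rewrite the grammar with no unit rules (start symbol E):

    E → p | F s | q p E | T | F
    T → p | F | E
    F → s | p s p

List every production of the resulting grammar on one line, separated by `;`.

Unit pairs: E ⇒* {F, T}; T ⇒* {E, F}.
Replace each nonterminal's rules with the union of the non-unit rules of every nonterminal it unit-derives.

E → p | F s | q p E | s | p s p; T → p | F s | q p E | s | p s p; F → s | p s p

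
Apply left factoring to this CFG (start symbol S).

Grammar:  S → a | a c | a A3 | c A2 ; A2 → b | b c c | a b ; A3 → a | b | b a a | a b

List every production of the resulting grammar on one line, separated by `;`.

S → c A2 | a S'; A2 → a b | b A2'; A3 → a A3' | b A3''; S' → ε | c | A3; A2' → ε | c c; A3' → ε | b; A3'' → ε | a a

S has alternatives sharing prefix 'a': factor to S → a S' with S' → ε | c | A3.
A2 has alternatives sharing prefix 'b': factor to A2 → b A2' with A2' → ε | c c.
A3 has alternatives sharing prefix 'a': factor to A3 → a A3' with A3' → ε | b.
A3 has alternatives sharing prefix 'b': factor to A3 → b A3'' with A3'' → ε | a a.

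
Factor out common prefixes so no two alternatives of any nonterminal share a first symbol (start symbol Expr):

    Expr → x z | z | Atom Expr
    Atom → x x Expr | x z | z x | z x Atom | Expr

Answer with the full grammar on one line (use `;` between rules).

Expr → x z | z | Atom Expr; Atom → Expr | z x Atom1 | x Atom2; Atom1 → ε | Atom; Atom2 → x Expr | z

Atom has alternatives sharing prefix 'z x': factor to Atom → z x Atom1 with Atom1 → ε | Atom.
Atom has alternatives sharing prefix 'x': factor to Atom → x Atom2 with Atom2 → x Expr | z.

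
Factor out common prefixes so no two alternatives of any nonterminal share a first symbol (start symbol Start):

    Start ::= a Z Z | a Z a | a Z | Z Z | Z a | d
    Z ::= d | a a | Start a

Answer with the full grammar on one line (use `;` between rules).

Start ::= d | a Z Start1 | Z Start2; Z ::= d | a a | Start a; Start1 ::= Z | a | ε; Start2 ::= Z | a

Start has alternatives sharing prefix 'a Z': factor to Start → a Z Start1 with Start1 → Z | a | ε.
Start has alternatives sharing prefix 'Z': factor to Start → Z Start2 with Start2 → Z | a.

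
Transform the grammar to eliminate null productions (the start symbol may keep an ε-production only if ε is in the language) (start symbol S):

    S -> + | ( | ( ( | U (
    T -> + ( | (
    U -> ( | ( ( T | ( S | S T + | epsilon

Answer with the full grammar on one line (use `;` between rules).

The nullable symbols are {U}.
ε ∉ L(G), so no ε-production is kept.

S -> + | ( | ( ( | U (; T -> + ( | (; U -> ( | ( ( T | ( S | S T +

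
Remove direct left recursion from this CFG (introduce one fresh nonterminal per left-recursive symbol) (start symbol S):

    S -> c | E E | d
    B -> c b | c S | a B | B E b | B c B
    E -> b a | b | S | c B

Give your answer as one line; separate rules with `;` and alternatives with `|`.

S -> c | E E | d; B -> c b B' | c S B' | a B B'; E -> b a | b | S | c B; B' -> E b B' | c B B' | ε

Left recursion appears on B.
For B: α = {E b, c B}, β = {c b, c S, a B}. Rewrite as B → β B' and B' → α B' | ε.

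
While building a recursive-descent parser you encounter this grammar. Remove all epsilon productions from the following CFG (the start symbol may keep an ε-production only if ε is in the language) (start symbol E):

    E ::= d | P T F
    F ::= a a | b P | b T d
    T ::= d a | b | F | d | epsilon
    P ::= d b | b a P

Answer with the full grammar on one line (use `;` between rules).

E ::= d | P T F | P F; F ::= a a | b P | b T d | b d; T ::= d a | b | F | d; P ::= d b | b a P

The nullable symbols are {T}.
ε ∉ L(G), so no ε-production is kept.
Expand every rule over subsets of its nullable positions: E → P T F gives P T F | P F. F → b T d gives b T d | b d.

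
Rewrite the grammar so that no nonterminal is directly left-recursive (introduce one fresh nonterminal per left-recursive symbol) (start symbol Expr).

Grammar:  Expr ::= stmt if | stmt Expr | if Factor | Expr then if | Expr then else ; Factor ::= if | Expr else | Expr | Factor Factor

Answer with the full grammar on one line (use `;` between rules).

Directly left-recursive nonterminals: Expr, Factor.
For Expr: α = {then if, then else}, β = {stmt if, stmt Expr, if Factor}. Rewrite as Expr → β Expr1 and Expr1 → α Expr1 | ε.
For Factor: α = {Factor}, β = {if, Expr else, Expr}. Rewrite as Factor → β Factor1 and Factor1 → α Factor1 | ε.

Expr ::= stmt if Expr1 | stmt Expr Expr1 | if Factor Expr1; Factor ::= if Factor1 | Expr else Factor1 | Expr Factor1; Expr1 ::= then if Expr1 | then else Expr1 | ε; Factor1 ::= Factor Factor1 | ε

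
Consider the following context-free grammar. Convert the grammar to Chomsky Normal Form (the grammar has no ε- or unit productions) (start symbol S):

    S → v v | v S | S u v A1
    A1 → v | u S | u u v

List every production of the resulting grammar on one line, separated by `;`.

S → X1 X1 | X1 S | S Y1; A1 → v | X2 S | X2 Y3; X1 → v; X2 → u; Y1 → X2 Y2; Y2 → X1 A1; Y3 → X2 X1

Introduce a nonterminal for each terminal appearing in a rule of length ≥ 2: X1 → v, X2 → u.
Binarize each right-hand side of length ≥ 3 by chaining fresh nonterminals (Y1, Y2, …): affected rules were S → S X2 X1 A1; A1 → X2 X2 X1.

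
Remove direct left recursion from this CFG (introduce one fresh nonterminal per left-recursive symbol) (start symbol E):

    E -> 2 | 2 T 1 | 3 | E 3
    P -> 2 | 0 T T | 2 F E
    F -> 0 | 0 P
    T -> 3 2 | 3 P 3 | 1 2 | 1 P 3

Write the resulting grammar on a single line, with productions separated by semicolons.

E -> 2 E' | 2 T 1 E' | 3 E'; P -> 2 | 0 T T | 2 F E; F -> 0 | 0 P; T -> 3 2 | 3 P 3 | 1 2 | 1 P 3; E' -> 3 E' | ε

Left recursion appears on E.
For E: α = {3}, β = {2, 2 T 1, 3}. Rewrite as E → β E' and E' → α E' | ε.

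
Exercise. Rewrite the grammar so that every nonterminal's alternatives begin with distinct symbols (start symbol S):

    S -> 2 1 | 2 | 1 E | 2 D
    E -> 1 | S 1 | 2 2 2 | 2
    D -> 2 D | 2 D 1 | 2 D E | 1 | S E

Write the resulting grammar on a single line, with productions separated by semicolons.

S has alternatives sharing prefix '2': factor to S → 2 S' with S' → 1 | ε | D.
E has alternatives sharing prefix '2': factor to E → 2 E' with E' → 2 2 | ε.
D has alternatives sharing prefix '2 D': factor to D → 2 D D' with D' → ε | 1 | E.

S -> 1 E | 2 S'; E -> 1 | S 1 | 2 E'; D -> 1 | S E | 2 D D'; S' -> 1 | ε | D; E' -> 2 2 | ε; D' -> ε | 1 | E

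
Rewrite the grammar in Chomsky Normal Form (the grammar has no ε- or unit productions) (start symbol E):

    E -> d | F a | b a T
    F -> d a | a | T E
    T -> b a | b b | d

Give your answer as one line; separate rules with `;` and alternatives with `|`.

Introduce a nonterminal for each terminal appearing in a rule of length ≥ 2: X1 → a, X2 → b, X3 → d.
Binarize each right-hand side of length ≥ 3 by chaining fresh nonterminals (Y1, Y2, …): affected rules were E → X2 X1 T.

E -> d | F X1 | X2 Y1; F -> X3 X1 | a | T E; T -> X2 X1 | X2 X2 | d; X1 -> a; X2 -> b; X3 -> d; Y1 -> X1 T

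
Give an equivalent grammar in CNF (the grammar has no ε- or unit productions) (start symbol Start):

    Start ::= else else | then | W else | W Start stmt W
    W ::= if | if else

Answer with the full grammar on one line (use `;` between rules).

Start ::= X1 X1 | then | W X1 | W Y1; W ::= if | X3 X1; X1 ::= else; X2 ::= stmt; X3 ::= if; Y1 ::= Start Y2; Y2 ::= X2 W

Introduce a nonterminal for each terminal appearing in a rule of length ≥ 2: X1 → else, X2 → stmt, X3 → if.
Binarize each right-hand side of length ≥ 3 by chaining fresh nonterminals (Y1, Y2, …): affected rules were Start → W Start X2 W.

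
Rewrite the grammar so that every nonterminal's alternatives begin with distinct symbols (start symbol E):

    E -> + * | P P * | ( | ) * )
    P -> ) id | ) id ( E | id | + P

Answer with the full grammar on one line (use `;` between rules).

P has alternatives sharing prefix ') id': factor to P → ) id P' with P' → ε | ( E.

E -> + * | P P * | ( | ) * ); P -> id | + P | ) id P'; P' -> ε | ( E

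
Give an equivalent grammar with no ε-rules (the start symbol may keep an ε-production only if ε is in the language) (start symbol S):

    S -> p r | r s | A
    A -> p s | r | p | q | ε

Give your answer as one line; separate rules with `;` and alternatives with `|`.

Nullable set = {A, S}.
ε ∈ L(G) since S is nullable, so keep S → ε.

S -> p r | r s | A | ε; A -> p s | r | p | q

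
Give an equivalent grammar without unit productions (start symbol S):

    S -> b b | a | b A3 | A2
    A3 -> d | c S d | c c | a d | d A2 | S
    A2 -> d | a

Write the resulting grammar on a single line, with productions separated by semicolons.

S -> d | a | b b | b A3; A3 -> d | a | b b | b A3 | c S d | c c | a d | d A2; A2 -> d | a

Unit pairs: A3 ⇒* {A2, S}; S ⇒* {A2}.
For each unit pair (A, B), copy every non-unit production of B to A, then drop all unit productions.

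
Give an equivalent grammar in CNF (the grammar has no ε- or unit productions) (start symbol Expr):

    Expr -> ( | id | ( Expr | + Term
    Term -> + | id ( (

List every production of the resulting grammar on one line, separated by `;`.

Introduce a nonterminal for each terminal appearing in a rule of length ≥ 2: X1 → (, X2 → +, X3 → id.
Binarize each right-hand side of length ≥ 3 by chaining fresh nonterminals (Y1, Y2, …): affected rules were Term → X3 X1 X1.

Expr -> ( | id | X1 Expr | X2 Term; Term -> + | X3 Y1; X1 -> (; X2 -> +; X3 -> id; Y1 -> X1 X1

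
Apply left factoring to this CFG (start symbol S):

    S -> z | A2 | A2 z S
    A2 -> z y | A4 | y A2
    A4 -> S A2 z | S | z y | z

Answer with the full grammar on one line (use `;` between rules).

S -> z | A2 S'; A2 -> z y | A4 | y A2; A4 -> S A4' | z A4''; S' -> ε | z S; A4' -> A2 z | ε; A4'' -> y | ε

S has alternatives sharing prefix 'A2': factor to S → A2 S' with S' → ε | z S.
A4 has alternatives sharing prefix 'S': factor to A4 → S A4' with A4' → A2 z | ε.
A4 has alternatives sharing prefix 'z': factor to A4 → z A4'' with A4'' → y | ε.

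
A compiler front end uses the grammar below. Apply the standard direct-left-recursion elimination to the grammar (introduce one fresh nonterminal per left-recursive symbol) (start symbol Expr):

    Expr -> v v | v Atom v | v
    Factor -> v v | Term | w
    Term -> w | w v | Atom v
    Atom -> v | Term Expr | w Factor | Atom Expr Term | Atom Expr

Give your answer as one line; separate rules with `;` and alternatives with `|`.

Expr -> v v | v Atom v | v; Factor -> v v | Term | w; Term -> w | w v | Atom v; Atom -> v Atom1 | Term Expr Atom1 | w Factor Atom1; Atom1 -> Expr Term Atom1 | Expr Atom1 | ε

Directly left-recursive nonterminal: Atom.
For Atom: α = {Expr Term, Expr}, β = {v, Term Expr, w Factor}. Rewrite as Atom → β Atom1 and Atom1 → α Atom1 | ε.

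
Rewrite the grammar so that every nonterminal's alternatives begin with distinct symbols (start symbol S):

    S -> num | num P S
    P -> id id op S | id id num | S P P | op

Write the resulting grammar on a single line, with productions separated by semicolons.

S -> num S'; P -> S P P | op | id id P'; S' -> ε | P S; P' -> op S | num

S has alternatives sharing prefix 'num': factor to S → num S' with S' → ε | P S.
P has alternatives sharing prefix 'id id': factor to P → id id P' with P' → op S | num.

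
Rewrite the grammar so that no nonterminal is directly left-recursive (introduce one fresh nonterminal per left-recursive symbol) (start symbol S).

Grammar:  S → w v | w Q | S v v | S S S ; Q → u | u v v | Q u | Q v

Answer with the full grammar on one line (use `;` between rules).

S → w v S' | w Q S'; Q → u Q' | u v v Q'; S' → v v S' | S S S' | ε; Q' → u Q' | v Q' | ε

S, Q are directly left-recursive.
For S: α = {v v, S S}, β = {w v, w Q}. Rewrite as S → β S' and S' → α S' | ε.
For Q: α = {u, v}, β = {u, u v v}. Rewrite as Q → β Q' and Q' → α Q' | ε.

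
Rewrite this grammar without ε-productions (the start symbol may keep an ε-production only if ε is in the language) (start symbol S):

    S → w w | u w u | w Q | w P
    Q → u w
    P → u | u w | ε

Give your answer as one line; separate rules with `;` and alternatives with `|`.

S → w w | u w u | w Q | w P | w; Q → u w; P → u | u w

Nullable nonterminals: {P}.
ε ∉ L(G), so no ε-production is kept.
For each production, add variants omitting each subset of nullable occurrences: S → w P gives w P | w.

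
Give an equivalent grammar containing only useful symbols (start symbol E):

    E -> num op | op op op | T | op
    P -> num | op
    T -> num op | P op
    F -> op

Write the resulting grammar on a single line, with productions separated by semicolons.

Generating nonterminals: {E, F, P, T}.
Reachable from E after that: {E, P, T}.
Removed useless symbols: {F} and every production mentioning them.

E -> num op | op op op | T | op; P -> num | op; T -> num op | P op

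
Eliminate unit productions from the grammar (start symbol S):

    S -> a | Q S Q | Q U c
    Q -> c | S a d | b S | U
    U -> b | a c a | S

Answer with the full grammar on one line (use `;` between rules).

Unit pairs: Q ⇒* {S, U}; U ⇒* {S}.
For each unit pair (A, B), copy every non-unit production of B to A, then drop all unit productions.

S -> a | Q S Q | Q U c; Q -> b | a c a | a | Q S Q | Q U c | c | S a d | b S; U -> b | a c a | a | Q S Q | Q U c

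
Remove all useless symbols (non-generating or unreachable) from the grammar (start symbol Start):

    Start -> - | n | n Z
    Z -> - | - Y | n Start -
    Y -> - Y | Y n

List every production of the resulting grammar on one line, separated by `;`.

Start -> - | n | n Z; Z -> - | n Start -

Generating nonterminals: {Start, Z}.
Reachable from Start after that: {Start, Z}.
Removed useless symbols: {Y} and every production mentioning them.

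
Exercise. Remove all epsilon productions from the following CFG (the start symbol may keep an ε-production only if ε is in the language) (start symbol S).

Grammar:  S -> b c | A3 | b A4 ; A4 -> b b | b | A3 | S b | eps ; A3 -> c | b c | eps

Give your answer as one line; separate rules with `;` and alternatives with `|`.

Nullable nonterminals: {A3, A4, S}.
ε ∈ L(G) since S is nullable, so keep S → ε.
Expand every rule over subsets of its nullable positions: S → b A4 gives b A4 | b.

S -> b c | A3 | b A4 | b | ε; A4 -> b b | b | A3 | S b; A3 -> c | b c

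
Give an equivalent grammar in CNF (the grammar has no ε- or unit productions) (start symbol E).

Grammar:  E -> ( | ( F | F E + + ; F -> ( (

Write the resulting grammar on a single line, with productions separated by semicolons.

Introduce a nonterminal for each terminal appearing in a rule of length ≥ 2: X1 → (, X2 → +.
Binarize each right-hand side of length ≥ 3 by chaining fresh nonterminals (Y1, Y2, …): affected rules were E → F E X2 X2.

E -> ( | X1 F | F Y1; F -> X1 X1; X1 -> (; X2 -> +; Y1 -> E Y2; Y2 -> X2 X2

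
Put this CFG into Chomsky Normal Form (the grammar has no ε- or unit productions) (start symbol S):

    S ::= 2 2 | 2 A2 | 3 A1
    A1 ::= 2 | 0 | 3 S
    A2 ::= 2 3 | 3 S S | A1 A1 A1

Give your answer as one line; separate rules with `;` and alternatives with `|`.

Introduce a nonterminal for each terminal appearing in a rule of length ≥ 2: X1 → 2, X2 → 3.
Binarize each right-hand side of length ≥ 3 by chaining fresh nonterminals (Y1, Y2, …): affected rules were A2 → X2 S S; A2 → A1 A1 A1.

S ::= X1 X1 | X1 A2 | X2 A1; A1 ::= 2 | 0 | X2 S; A2 ::= X1 X2 | X2 Y1 | A1 Y2; X1 ::= 2; X2 ::= 3; Y1 ::= S S; Y2 ::= A1 A1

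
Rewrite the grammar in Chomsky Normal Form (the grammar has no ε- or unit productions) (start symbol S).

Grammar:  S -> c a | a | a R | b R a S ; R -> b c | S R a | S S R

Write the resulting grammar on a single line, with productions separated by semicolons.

Introduce a nonterminal for each terminal appearing in a rule of length ≥ 2: X1 → c, X2 → a, X3 → b.
Binarize each right-hand side of length ≥ 3 by chaining fresh nonterminals (Y1, Y2, …): affected rules were S → X3 R X2 S; R → S R X2; R → S S R.

S -> X1 X2 | a | X2 R | X3 Y1; R -> X3 X1 | S Y3 | S Y4; X1 -> c; X2 -> a; X3 -> b; Y1 -> R Y2; Y2 -> X2 S; Y3 -> R X2; Y4 -> S R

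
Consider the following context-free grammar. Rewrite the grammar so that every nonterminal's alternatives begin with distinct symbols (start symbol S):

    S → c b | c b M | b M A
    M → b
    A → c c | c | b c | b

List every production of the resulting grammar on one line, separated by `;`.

S → b M A | c b S'; M → b; A → c A' | b A''; S' → ε | M; A' → c | ε; A'' → c | ε

S has alternatives sharing prefix 'c b': factor to S → c b S' with S' → ε | M.
A has alternatives sharing prefix 'c': factor to A → c A' with A' → c | ε.
A has alternatives sharing prefix 'b': factor to A → b A'' with A'' → c | ε.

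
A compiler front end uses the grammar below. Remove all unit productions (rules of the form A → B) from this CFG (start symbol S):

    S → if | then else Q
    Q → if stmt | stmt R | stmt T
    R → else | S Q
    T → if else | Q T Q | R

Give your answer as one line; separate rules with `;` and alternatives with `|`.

S → if | then else Q; Q → if stmt | stmt R | stmt T; R → else | S Q; T → else | S Q | if else | Q T Q

Unit pairs: T ⇒* {R}.
For each unit pair (A, B), copy every non-unit production of B to A, then drop all unit productions.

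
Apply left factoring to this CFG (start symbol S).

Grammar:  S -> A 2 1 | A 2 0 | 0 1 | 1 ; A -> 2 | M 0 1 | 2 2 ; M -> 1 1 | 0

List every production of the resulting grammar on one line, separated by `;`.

S has alternatives sharing prefix 'A 2': factor to S → A 2 S' with S' → 1 | 0.
A has alternatives sharing prefix '2': factor to A → 2 A' with A' → ε | 2.

S -> 0 1 | 1 | A 2 S'; A -> M 0 1 | 2 A'; M -> 1 1 | 0; S' -> 1 | 0; A' -> ε | 2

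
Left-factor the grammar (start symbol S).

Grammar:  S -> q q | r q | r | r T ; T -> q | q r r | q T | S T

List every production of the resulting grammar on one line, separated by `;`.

S has alternatives sharing prefix 'r': factor to S → r S' with S' → q | ε | T.
T has alternatives sharing prefix 'q': factor to T → q T' with T' → ε | r r | T.

S -> q q | r S'; T -> S T | q T'; S' -> q | ε | T; T' -> ε | r r | T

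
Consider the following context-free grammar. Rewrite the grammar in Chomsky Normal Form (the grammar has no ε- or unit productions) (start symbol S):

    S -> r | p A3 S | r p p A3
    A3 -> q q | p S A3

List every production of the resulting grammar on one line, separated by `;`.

S -> r | X1 Y1 | X2 Y2; A3 -> X3 X3 | X1 Y4; X1 -> p; X2 -> r; X3 -> q; Y1 -> A3 S; Y2 -> X1 Y3; Y3 -> X1 A3; Y4 -> S A3

Introduce a nonterminal for each terminal appearing in a rule of length ≥ 2: X1 → p, X2 → r, X3 → q.
Binarize each right-hand side of length ≥ 3 by chaining fresh nonterminals (Y1, Y2, …): affected rules were S → X1 A3 S; S → X2 X1 X1 A3; A3 → X1 S A3.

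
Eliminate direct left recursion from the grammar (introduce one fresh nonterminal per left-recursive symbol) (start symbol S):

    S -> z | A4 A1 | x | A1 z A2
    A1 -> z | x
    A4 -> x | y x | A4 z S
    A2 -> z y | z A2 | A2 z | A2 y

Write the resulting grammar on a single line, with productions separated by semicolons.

A4, A2 are directly left-recursive.
For A4: α = {z S}, β = {x, y x}. Rewrite as A4 → β A4' and A4' → α A4' | ε.
For A2: α = {z, y}, β = {z y, z A2}. Rewrite as A2 → β A2' and A2' → α A2' | ε.

S -> z | A4 A1 | x | A1 z A2; A1 -> z | x; A4 -> x A4' | y x A4'; A2 -> z y A2' | z A2 A2'; A4' -> z S A4' | epsilon; A2' -> z A2' | y A2' | epsilon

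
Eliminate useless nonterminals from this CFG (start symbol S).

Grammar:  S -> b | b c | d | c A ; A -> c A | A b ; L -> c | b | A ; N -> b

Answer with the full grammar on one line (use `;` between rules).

S -> b | b c | d

Generating nonterminals: {L, N, S}.
Reachable from S after that: {S}.
Removed useless symbols: {A, L, N} and every production mentioning them.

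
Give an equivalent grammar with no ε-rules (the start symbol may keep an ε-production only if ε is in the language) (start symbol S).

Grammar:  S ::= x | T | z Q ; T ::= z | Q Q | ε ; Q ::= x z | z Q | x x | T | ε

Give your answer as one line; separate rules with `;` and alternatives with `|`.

S ::= x | T | z Q | z | ε; T ::= z | Q Q | Q; Q ::= x z | z Q | z | x x | T

Nullable set = {Q, S, T}.
ε ∈ L(G) since S is nullable, so keep S → ε.
Expand every rule over subsets of its nullable positions: S → z Q gives z Q | z. T → Q Q gives Q Q | Q. Q → z Q gives z Q | z.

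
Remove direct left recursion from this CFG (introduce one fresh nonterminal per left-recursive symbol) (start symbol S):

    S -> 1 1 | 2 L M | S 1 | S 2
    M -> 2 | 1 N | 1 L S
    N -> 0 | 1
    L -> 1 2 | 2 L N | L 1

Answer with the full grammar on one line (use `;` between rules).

Left recursion appears on S, L.
For S: α = {1, 2}, β = {1 1, 2 L M}. Rewrite as S → β S' and S' → α S' | ε.
For L: α = {1}, β = {1 2, 2 L N}. Rewrite as L → β L' and L' → α L' | ε.

S -> 1 1 S' | 2 L M S'; M -> 2 | 1 N | 1 L S; N -> 0 | 1; L -> 1 2 L' | 2 L N L'; S' -> 1 S' | 2 S' | ε; L' -> 1 L' | ε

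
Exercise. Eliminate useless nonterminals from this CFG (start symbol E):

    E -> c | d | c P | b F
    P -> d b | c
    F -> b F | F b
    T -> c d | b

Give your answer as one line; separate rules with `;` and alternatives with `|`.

E -> c | d | c P; P -> d b | c

Generating nonterminals: {E, P, T}.
Reachable from E after that: {E, P}.
Removed useless symbols: {F, T} and every production mentioning them.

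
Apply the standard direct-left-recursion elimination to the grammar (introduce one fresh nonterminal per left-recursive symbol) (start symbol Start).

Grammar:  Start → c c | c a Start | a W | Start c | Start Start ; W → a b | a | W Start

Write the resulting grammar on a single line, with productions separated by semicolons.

Start → c c Start1 | c a Start Start1 | a W Start1; W → a b W1 | a W1; Start1 → c Start1 | Start Start1 | eps; W1 → Start W1 | eps

Directly left-recursive nonterminals: Start, W.
For Start: α = {c, Start}, β = {c c, c a Start, a W}. Rewrite as Start → β Start1 and Start1 → α Start1 | ε.
For W: α = {Start}, β = {a b, a}. Rewrite as W → β W1 and W1 → α W1 | ε.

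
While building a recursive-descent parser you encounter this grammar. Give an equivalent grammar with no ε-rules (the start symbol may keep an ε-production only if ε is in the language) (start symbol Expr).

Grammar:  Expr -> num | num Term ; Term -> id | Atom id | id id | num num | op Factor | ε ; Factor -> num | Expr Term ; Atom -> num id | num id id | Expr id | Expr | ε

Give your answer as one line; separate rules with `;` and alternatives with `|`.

Expr -> num | num Term; Term -> id | Atom id | id id | num num | op Factor; Factor -> num | Expr Term | Expr; Atom -> num id | num id id | Expr id | Expr

Nullable nonterminals: {Atom, Term}.
ε ∉ L(G), so no ε-production is kept.
Add the nullable-subset variants: Factor → Expr Term gives Expr Term | Expr.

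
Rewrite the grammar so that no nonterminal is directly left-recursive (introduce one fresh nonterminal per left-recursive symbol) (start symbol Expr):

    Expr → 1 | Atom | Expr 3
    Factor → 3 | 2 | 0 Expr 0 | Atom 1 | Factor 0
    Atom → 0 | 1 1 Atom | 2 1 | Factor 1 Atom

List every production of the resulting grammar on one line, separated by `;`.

Directly left-recursive nonterminals: Expr, Factor.
For Expr: α = {3}, β = {1, Atom}. Rewrite as Expr → β Expr1 and Expr1 → α Expr1 | ε.
For Factor: α = {0}, β = {3, 2, 0 Expr 0, Atom 1}. Rewrite as Factor → β Factor1 and Factor1 → α Factor1 | ε.

Expr → 1 Expr1 | Atom Expr1; Factor → 3 Factor1 | 2 Factor1 | 0 Expr 0 Factor1 | Atom 1 Factor1; Atom → 0 | 1 1 Atom | 2 1 | Factor 1 Atom; Expr1 → 3 Expr1 | ε; Factor1 → 0 Factor1 | ε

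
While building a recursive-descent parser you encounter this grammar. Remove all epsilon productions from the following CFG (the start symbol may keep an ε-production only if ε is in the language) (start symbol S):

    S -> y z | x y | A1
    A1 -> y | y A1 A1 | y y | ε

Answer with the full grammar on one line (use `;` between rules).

S -> y z | x y | A1 | ε; A1 -> y | y A1 A1 | y A1 | y y

Nullable set = {A1, S}.
ε ∈ L(G) since S is nullable, so keep S → ε.
Add the nullable-subset variants: A1 → y A1 A1 gives y A1 A1 | y A1.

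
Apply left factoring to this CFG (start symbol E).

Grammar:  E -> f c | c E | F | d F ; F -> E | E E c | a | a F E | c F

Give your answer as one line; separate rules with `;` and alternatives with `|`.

E -> f c | c E | F | d F; F -> c F | E F' | a F''; F' -> epsilon | E c; F'' -> epsilon | F E

F has alternatives sharing prefix 'E': factor to F → E F' with F' → ε | E c.
F has alternatives sharing prefix 'a': factor to F → a F'' with F'' → ε | F E.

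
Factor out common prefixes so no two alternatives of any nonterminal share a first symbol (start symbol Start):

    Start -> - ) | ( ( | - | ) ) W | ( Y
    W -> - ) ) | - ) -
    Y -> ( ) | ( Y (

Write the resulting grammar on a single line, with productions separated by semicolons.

Start has alternatives sharing prefix '-': factor to Start → - Start1 with Start1 → ) | ε.
Start has alternatives sharing prefix '(': factor to Start → ( Start2 with Start2 → ( | Y.
W has alternatives sharing prefix '- )': factor to W → - ) W1 with W1 → ) | -.
Y has alternatives sharing prefix '(': factor to Y → ( Y1 with Y1 → ) | Y (.

Start -> ) ) W | - Start1 | ( Start2; W -> - ) W1; Y -> ( Y1; Start1 -> ) | ε; Start2 -> ( | Y; W1 -> ) | -; Y1 -> ) | Y (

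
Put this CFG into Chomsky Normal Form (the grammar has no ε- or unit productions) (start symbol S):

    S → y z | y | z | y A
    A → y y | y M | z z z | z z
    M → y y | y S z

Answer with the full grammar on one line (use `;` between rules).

Introduce a nonterminal for each terminal appearing in a rule of length ≥ 2: X1 → y, X2 → z.
Binarize each right-hand side of length ≥ 3 by chaining fresh nonterminals (Y1, Y2, …): affected rules were A → X2 X2 X2; M → X1 S X2.

S → X1 X2 | y | z | X1 A; A → X1 X1 | X1 M | X2 Y1 | X2 X2; M → X1 X1 | X1 Y2; X1 → y; X2 → z; Y1 → X2 X2; Y2 → S X2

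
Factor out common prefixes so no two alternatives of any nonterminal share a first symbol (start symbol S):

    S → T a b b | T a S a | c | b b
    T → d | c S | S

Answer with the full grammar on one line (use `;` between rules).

S → c | b b | T a S'; T → d | c S | S; S' → b b | S a

S has alternatives sharing prefix 'T a': factor to S → T a S' with S' → b b | S a.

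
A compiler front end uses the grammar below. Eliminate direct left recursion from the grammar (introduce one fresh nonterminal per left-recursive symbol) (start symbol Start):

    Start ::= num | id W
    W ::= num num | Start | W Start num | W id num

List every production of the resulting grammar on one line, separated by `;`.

Start ::= num | id W; W ::= num num W1 | Start W1; W1 ::= Start num W1 | id num W1 | eps

W is directly left-recursive.
For W: α = {Start num, id num}, β = {num num, Start}. Rewrite as W → β W1 and W1 → α W1 | ε.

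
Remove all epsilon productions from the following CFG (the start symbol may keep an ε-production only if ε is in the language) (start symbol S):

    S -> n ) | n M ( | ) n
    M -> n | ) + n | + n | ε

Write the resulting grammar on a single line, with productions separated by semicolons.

S -> n ) | n M ( | n ( | ) n; M -> n | ) + n | + n

Nullable nonterminals: {M}.
ε ∉ L(G), so no ε-production is kept.
Expand every rule over subsets of its nullable positions: S → n M ( gives n M ( | n (.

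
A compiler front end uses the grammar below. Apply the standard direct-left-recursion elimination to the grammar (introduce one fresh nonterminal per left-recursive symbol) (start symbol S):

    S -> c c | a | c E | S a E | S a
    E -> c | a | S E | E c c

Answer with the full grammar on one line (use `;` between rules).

Left recursion appears on S, E.
For S: α = {a E, a}, β = {c c, a, c E}. Rewrite as S → β S' and S' → α S' | ε.
For E: α = {c c}, β = {c, a, S E}. Rewrite as E → β E' and E' → α E' | ε.

S -> c c S' | a S' | c E S'; E -> c E' | a E' | S E E'; S' -> a E S' | a S' | ε; E' -> c c E' | ε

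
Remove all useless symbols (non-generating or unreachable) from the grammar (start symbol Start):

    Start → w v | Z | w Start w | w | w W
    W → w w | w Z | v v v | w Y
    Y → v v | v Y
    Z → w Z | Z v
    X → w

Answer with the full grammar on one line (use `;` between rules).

Start → w v | w Start w | w | w W; W → w w | v v v | w Y; Y → v v | v Y

Generating nonterminals: {Start, W, X, Y}.
Reachable from Start after that: {Start, W, Y}.
Removed useless symbols: {X, Z} and every production mentioning them.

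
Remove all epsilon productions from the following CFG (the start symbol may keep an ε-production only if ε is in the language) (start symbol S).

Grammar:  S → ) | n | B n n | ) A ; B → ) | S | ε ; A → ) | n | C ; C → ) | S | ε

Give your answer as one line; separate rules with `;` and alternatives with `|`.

S → ) | n | B n n | n n | ) A; B → ) | S; A → ) | n | C; C → ) | S

The nullable symbols are {A, B, C}.
ε ∉ L(G), so no ε-production is kept.
For each production, add variants omitting each subset of nullable occurrences: S → B n n gives B n n | n n.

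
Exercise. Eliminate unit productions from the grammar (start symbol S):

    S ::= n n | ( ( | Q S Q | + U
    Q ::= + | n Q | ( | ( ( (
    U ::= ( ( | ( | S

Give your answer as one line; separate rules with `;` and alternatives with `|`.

Unit pairs: U ⇒* {S}.
For every A with A ⇒* B via unit rules, add B's non-unit alternatives to A; then delete every rule of the form X → Y.

S ::= n n | ( ( | Q S Q | + U; Q ::= + | n Q | ( | ( ( (; U ::= ( ( | ( | n n | Q S Q | + U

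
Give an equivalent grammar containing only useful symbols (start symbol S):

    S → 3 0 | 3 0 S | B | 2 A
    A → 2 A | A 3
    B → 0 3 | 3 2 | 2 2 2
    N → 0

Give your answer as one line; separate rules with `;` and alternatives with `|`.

S → 3 0 | 3 0 S | B; B → 0 3 | 3 2 | 2 2 2

Generating nonterminals: {B, N, S}.
Reachable from S after that: {B, S}.
Removed useless symbols: {A, N} and every production mentioning them.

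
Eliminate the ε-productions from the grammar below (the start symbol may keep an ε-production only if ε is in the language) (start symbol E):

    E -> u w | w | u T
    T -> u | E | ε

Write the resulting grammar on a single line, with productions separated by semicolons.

Nullable nonterminals: {T}.
ε ∉ L(G), so no ε-production is kept.
For each production, add variants omitting each subset of nullable occurrences: E → u T gives u T | u.

E -> u w | w | u T | u; T -> u | E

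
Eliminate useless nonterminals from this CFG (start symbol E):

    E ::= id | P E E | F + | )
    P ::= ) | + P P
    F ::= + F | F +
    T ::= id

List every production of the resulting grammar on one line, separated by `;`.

Generating nonterminals: {E, P, T}.
Reachable from E after that: {E, P}.
Removed useless symbols: {F, T} and every production mentioning them.

E ::= id | P E E | ); P ::= ) | + P P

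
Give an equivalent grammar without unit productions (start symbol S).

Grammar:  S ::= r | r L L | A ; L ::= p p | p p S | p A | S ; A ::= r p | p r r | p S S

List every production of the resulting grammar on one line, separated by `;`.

S ::= r | r L L | r p | p r r | p S S; L ::= p p | p p S | p A | r | r L L | r p | p r r | p S S; A ::= r p | p r r | p S S

Unit pairs: L ⇒* {A, S}; S ⇒* {A}.
Replace each nonterminal's rules with the union of the non-unit rules of every nonterminal it unit-derives.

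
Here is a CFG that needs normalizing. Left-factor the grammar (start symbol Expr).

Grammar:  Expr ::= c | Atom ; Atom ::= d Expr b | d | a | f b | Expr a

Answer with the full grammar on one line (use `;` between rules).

Expr ::= c | Atom; Atom ::= a | f b | Expr a | d Atom1; Atom1 ::= Expr b | ε

Atom has alternatives sharing prefix 'd': factor to Atom → d Atom1 with Atom1 → Expr b | ε.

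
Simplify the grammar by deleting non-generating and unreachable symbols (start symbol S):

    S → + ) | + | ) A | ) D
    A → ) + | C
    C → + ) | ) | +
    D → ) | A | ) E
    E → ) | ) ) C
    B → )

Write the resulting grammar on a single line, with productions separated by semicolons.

Generating nonterminals: {A, B, C, D, E, S}.
Reachable from S after that: {A, C, D, E, S}.
Removed useless symbols: {B} and every production mentioning them.

S → + ) | + | ) A | ) D; A → ) + | C; C → + ) | ) | +; D → ) | A | ) E; E → ) | ) ) C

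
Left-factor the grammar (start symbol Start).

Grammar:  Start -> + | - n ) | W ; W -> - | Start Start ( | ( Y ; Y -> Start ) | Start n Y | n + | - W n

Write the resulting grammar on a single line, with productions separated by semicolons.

Start -> + | - n ) | W; W -> - | Start Start ( | ( Y; Y -> n + | - W n | Start Y1; Y1 -> ) | n Y

Y has alternatives sharing prefix 'Start': factor to Y → Start Y1 with Y1 → ) | n Y.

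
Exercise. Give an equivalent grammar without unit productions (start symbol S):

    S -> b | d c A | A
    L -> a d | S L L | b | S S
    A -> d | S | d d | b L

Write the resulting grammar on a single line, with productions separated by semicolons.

Unit pairs: A ⇒* {S}; S ⇒* {A}.
For every A with A ⇒* B via unit rules, add B's non-unit alternatives to A; then delete every rule of the form X → Y.

S -> b | d c A | d | d d | b L; L -> a d | S L L | b | S S; A -> b | d c A | d | d d | b L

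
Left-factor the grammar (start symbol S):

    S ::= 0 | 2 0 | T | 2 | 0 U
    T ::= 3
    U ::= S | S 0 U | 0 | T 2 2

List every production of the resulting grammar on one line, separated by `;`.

S has alternatives sharing prefix '0': factor to S → 0 S' with S' → ε | U.
S has alternatives sharing prefix '2': factor to S → 2 S'' with S'' → 0 | ε.
U has alternatives sharing prefix 'S': factor to U → S U' with U' → ε | 0 U.

S ::= T | 0 S' | 2 S''; T ::= 3; U ::= 0 | T 2 2 | S U'; S' ::= ε | U; S'' ::= 0 | ε; U' ::= ε | 0 U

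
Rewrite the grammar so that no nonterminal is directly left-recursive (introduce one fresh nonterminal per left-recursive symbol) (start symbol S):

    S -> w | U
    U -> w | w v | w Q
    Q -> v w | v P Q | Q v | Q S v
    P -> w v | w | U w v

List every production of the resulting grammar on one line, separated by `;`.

Q is directly left-recursive.
For Q: α = {v, S v}, β = {v w, v P Q}. Rewrite as Q → β Q' and Q' → α Q' | ε.

S -> w | U; U -> w | w v | w Q; Q -> v w Q' | v P Q Q'; P -> w v | w | U w v; Q' -> v Q' | S v Q' | ε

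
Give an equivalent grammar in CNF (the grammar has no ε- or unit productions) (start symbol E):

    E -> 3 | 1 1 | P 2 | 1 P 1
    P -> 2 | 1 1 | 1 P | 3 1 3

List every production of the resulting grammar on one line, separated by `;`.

Introduce a nonterminal for each terminal appearing in a rule of length ≥ 2: X1 → 1, X2 → 2, X3 → 3.
Binarize each right-hand side of length ≥ 3 by chaining fresh nonterminals (Y1, Y2, …): affected rules were E → X1 P X1; P → X3 X1 X3.

E -> 3 | X1 X1 | P X2 | X1 Y1; P -> 2 | X1 X1 | X1 P | X3 Y2; X1 -> 1; X2 -> 2; X3 -> 3; Y1 -> P X1; Y2 -> X1 X3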